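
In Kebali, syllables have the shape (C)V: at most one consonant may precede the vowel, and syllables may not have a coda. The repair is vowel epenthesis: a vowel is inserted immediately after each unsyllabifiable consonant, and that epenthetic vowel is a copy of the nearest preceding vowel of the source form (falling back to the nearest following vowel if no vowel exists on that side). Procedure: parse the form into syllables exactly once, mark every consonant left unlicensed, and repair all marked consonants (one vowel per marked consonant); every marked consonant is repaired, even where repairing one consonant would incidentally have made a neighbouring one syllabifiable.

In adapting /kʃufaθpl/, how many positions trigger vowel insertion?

The unsyllabifiable consonants are /k/, /θ/, /p/, /l/; each receives one epenthetic vowel.

4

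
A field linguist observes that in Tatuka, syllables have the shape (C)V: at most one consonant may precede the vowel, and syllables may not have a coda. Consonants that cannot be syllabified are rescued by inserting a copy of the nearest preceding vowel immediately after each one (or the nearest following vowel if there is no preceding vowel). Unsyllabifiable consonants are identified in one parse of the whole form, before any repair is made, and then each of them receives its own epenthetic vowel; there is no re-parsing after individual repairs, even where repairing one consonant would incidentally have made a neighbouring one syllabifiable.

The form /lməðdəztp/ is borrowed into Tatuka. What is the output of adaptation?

Syllabifying with onset maximization leaves /l/, /ð/, /z/, /t/, /p/ stranded (no codas are permitted; onsets are limited to one consonant).
Epenthesis after each stranded consonant: /l/ → /lə/, /ð/ → /ðə/, /z/ → /zə/, /t/ → /tə/, /p/ → /pə/.

ləməðədəzətəpə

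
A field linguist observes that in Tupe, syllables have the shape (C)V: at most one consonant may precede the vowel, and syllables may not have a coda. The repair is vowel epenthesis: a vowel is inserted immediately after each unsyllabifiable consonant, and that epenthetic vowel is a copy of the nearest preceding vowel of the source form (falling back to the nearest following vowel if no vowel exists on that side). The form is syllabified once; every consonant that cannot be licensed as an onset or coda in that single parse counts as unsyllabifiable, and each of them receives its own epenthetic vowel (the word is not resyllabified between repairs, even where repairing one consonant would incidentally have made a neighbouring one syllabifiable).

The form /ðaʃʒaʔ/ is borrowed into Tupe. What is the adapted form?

Under (C)V, the unsyllabifiable consonants are /ʃ/, /ʔ/ (no codas are permitted; onsets are limited to one consonant).
Epenthesis after each stranded consonant: /ʃ/ → /ʃa/, /ʔ/ → /ʔa/.

ðaʃaʒaʔa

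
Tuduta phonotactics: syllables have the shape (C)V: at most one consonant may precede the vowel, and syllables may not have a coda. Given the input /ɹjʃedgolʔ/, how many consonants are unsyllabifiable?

5

The consonants /ɹ/, /j/, /d/, /l/, /ʔ/ cannot be parsed into a legal (C)V syllable (no codas are permitted; onsets are limited to one consonant).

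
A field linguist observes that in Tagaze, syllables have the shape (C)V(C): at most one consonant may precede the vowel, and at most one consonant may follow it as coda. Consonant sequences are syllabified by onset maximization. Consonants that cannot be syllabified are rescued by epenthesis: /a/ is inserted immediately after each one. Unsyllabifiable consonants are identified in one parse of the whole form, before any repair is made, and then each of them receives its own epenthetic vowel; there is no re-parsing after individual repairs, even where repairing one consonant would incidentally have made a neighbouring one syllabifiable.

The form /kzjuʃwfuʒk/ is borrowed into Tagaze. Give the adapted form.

Under (C)V(C), the unsyllabifiable consonants are /k/, /z/, /w/, /k/ (at most one coda consonant is licensed; onsets are limited to one consonant).
Epenthesis after each stranded consonant: /k/ → /ka/, /z/ → /za/, /w/ → /wa/, /k/ → /ka/.

kazajuʃwafuʒka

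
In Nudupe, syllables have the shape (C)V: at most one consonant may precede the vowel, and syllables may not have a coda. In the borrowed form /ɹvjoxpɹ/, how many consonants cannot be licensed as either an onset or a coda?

5

The consonants /ɹ/, /v/, /x/, /p/, /ɹ/ cannot be parsed into a legal (C)V syllable (no codas are permitted; onsets are limited to one consonant).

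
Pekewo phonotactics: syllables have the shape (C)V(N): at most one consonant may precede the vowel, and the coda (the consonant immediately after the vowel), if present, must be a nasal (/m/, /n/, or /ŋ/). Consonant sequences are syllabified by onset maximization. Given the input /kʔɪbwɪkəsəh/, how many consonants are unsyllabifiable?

3

The consonants /k/, /b/, /h/ cannot be parsed into a legal (C)V(N) syllable (only a nasal (/m/, /n/, or /ŋ/) is licensed in coda position; onsets are limited to one consonant).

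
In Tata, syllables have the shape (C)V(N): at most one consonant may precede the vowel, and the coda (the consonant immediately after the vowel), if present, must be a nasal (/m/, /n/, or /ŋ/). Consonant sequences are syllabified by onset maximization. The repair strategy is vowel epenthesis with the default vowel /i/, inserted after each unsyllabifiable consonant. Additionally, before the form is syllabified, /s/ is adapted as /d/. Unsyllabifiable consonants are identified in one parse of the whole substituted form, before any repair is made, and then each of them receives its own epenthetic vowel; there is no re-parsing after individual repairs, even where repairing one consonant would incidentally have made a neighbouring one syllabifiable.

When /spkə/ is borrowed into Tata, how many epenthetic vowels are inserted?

After substitution the input is /dpkə/.
The unsyllabifiable consonants are /d/, /p/; each receives one epenthetic vowel.

2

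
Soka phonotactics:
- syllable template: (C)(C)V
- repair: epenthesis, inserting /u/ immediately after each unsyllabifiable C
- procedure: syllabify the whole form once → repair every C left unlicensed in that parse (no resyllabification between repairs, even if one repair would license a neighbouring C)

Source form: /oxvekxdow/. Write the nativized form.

oxvekuxdowu

Syllabifying with onset maximization leaves /k/, /w/ stranded (no codas are permitted; onsets may contain at most 2 consonants).
Epenthesis after each stranded consonant: /k/ → /ku/, /w/ → /wu/.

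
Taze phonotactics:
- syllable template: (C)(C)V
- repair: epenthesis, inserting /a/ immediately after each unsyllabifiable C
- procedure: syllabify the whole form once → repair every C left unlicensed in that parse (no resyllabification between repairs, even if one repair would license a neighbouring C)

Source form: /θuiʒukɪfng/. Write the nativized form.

θuiʒukɪfanaga

The consonants /f/, /n/, /g/ cannot be parsed into a legal (C)(C)V syllable (no codas are permitted; onsets may contain at most 2 consonants).
Each unlicensed consonant becomes the onset of a new syllable: /f/ → /fa/, /n/ → /na/, /g/ → /ga/.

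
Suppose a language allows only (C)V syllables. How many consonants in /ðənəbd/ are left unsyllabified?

Under (C)V, the unsyllabifiable consonants are /b/, /d/ (no codas are permitted; onsets are limited to one consonant).

2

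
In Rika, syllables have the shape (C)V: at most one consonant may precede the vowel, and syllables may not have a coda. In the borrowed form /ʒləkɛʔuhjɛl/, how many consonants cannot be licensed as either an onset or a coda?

3

The consonants /ʒ/, /h/, /l/ cannot be parsed into a legal (C)V syllable (no codas are permitted; onsets are limited to one consonant).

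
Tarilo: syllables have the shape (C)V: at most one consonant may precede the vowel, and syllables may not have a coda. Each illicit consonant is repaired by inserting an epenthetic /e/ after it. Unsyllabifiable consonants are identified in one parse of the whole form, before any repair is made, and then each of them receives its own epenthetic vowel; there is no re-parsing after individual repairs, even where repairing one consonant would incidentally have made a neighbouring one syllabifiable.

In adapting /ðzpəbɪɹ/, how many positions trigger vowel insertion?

The unsyllabifiable consonants are /ð/, /z/, /ɹ/; each receives one epenthetic vowel.

3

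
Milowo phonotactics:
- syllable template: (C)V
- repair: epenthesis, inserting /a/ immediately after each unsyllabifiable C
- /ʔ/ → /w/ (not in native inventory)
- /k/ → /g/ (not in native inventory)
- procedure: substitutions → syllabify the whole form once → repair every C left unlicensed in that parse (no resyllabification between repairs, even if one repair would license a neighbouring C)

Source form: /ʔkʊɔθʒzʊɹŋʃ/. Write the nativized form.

wagʊɔθaʒazʊɹaŋaʃa

Substitution: /ʔ/ → /w/, /k/ → /g/, giving /wgʊɔθʒzʊɹŋʃ/.
Under (C)V, the unsyllabifiable consonants are /w/, /θ/, /ʒ/, /ɹ/, /ŋ/, /ʃ/ (no codas are permitted; onsets are limited to one consonant).
Each unlicensed consonant becomes the onset of a new syllable: /w/ → /wa/, /θ/ → /θa/, /ʒ/ → /ʒa/, /ɹ/ → /ɹa/, /ŋ/ → /ŋa/, /ʃ/ → /ʃa/.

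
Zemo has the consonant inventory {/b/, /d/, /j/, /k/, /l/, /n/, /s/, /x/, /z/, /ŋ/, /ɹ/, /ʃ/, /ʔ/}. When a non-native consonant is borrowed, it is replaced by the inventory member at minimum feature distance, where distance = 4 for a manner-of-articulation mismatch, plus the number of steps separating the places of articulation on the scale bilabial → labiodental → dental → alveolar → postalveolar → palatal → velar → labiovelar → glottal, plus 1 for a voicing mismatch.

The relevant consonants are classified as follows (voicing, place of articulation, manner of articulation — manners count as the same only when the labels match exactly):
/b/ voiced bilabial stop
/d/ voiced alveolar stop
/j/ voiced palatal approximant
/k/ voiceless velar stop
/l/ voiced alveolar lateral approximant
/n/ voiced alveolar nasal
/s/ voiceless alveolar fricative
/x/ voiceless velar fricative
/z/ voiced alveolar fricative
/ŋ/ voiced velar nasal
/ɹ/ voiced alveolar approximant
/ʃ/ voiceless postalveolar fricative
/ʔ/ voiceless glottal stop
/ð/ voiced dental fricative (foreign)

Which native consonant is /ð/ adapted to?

z

/z/ is closest: same manner (fricative), place distance 1 (dental→alveolar), same voicing; total 1. Next closest is /s/ at distance 2.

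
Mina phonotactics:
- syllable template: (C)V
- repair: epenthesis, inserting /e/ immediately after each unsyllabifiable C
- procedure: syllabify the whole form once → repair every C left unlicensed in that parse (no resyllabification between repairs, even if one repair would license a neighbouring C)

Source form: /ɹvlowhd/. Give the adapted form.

ɹevelowehede

Under (C)V, the unsyllabifiable consonants are /ɹ/, /v/, /w/, /h/, /d/ (no codas are permitted; onsets are limited to one consonant).
Epenthesis after each stranded consonant: /ɹ/ → /ɹe/, /v/ → /ve/, /w/ → /we/, /h/ → /he/, /d/ → /de/.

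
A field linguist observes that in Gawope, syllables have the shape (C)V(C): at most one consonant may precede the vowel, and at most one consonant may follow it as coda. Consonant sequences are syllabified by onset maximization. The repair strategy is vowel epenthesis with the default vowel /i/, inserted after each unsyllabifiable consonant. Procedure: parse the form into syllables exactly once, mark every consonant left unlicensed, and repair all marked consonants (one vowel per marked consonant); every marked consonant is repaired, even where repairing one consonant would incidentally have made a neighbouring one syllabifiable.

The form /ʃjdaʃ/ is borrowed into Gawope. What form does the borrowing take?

Syllabifying with onset maximization leaves /ʃ/, /j/ stranded (at most one coda consonant is licensed; onsets are limited to one consonant).
Epenthesis after each stranded consonant: /ʃ/ → /ʃi/, /j/ → /ji/.

ʃijidaʃ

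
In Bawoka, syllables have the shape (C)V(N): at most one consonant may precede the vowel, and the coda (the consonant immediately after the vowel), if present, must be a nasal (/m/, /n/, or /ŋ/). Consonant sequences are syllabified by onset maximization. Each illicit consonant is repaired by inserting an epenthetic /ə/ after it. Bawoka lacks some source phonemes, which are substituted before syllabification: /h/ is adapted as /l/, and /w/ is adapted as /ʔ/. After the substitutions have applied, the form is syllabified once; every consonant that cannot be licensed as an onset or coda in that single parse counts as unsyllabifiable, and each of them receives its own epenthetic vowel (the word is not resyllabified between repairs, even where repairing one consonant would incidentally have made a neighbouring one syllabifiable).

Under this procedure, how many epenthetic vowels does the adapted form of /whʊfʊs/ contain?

2

After substitution the input is /ʔlʊfʊs/.
The unsyllabifiable consonants are /ʔ/, /s/; each receives one epenthetic vowel.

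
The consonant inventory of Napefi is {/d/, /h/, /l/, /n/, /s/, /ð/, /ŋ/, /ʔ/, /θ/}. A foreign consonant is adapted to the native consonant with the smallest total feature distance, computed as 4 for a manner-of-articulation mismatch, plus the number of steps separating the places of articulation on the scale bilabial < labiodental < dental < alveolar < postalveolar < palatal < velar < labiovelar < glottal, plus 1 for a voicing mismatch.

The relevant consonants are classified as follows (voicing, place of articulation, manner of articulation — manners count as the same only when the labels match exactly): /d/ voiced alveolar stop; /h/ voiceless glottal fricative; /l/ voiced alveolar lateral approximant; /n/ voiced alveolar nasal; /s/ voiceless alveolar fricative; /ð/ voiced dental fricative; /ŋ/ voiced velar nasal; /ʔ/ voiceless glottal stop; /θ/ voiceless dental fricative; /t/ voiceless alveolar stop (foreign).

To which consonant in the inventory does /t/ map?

d

/d/ is closest: same manner (stop), place distance 0 (alveolar→alveolar), voicing differs (+1); total 1. Next closest is /s/ at distance 4.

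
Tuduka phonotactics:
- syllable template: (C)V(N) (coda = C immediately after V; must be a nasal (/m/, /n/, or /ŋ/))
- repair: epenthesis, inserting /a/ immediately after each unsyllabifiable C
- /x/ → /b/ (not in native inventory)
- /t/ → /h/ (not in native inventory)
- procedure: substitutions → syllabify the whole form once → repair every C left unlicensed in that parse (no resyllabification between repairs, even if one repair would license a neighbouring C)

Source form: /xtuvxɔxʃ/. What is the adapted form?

bahuvabɔbaʃa

Substitution: /x/ → /b/, /t/ → /h/, giving /bhuvbɔbʃ/.
Under (C)V(N), the unsyllabifiable consonants are /b/, /v/, /b/, /ʃ/ (only a nasal (/m/, /n/, or /ŋ/) is licensed in coda position; onsets are limited to one consonant).
Epenthesis after each stranded consonant: /b/ → /ba/, /v/ → /va/, /b/ → /ba/, /ʃ/ → /ʃa/.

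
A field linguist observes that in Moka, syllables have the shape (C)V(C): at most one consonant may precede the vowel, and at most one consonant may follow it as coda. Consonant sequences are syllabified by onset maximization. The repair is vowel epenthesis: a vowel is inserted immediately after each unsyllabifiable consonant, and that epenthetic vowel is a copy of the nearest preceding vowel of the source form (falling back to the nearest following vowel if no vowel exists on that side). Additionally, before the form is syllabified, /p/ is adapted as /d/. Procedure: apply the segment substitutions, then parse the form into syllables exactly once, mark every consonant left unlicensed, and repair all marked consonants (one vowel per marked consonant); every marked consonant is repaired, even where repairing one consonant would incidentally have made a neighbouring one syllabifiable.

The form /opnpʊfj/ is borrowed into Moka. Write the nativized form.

Substitution: /p/ → /d/, giving /odndʊfj/.
Under (C)V(C), the unsyllabifiable consonants are /n/, /j/ (at most one coda consonant is licensed; onsets are limited to one consonant).
Each unlicensed consonant becomes the onset of a new syllable: /n/ → /no/, /j/ → /jʊ/.

odnodʊfjʊ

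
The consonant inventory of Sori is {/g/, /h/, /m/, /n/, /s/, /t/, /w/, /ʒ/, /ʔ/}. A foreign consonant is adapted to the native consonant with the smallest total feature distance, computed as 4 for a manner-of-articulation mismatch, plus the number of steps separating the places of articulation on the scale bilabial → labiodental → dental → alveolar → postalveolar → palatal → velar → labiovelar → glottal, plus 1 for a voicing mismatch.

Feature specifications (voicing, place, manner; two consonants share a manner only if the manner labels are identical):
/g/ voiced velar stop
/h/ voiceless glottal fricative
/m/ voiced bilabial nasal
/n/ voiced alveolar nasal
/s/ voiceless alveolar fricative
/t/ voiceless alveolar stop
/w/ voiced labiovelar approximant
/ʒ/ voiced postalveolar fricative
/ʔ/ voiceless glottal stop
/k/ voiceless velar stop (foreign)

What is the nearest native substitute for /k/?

g

/g/ is closest: same manner (stop), place distance 0 (velar→velar), voicing differs (+1); total 1. Next closest is /ʔ/ at distance 2.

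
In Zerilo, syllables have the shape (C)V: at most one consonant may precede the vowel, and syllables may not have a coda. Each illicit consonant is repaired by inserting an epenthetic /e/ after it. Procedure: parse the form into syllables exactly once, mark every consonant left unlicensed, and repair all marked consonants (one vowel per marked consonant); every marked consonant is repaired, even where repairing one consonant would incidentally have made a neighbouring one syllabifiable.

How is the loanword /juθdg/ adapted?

Syllabifying with onset maximization leaves /θ/, /d/, /g/ stranded (no codas are permitted; onsets are limited to one consonant).
Each unlicensed consonant becomes the onset of a new syllable: /θ/ → /θe/, /d/ → /de/, /g/ → /ge/.

juθedege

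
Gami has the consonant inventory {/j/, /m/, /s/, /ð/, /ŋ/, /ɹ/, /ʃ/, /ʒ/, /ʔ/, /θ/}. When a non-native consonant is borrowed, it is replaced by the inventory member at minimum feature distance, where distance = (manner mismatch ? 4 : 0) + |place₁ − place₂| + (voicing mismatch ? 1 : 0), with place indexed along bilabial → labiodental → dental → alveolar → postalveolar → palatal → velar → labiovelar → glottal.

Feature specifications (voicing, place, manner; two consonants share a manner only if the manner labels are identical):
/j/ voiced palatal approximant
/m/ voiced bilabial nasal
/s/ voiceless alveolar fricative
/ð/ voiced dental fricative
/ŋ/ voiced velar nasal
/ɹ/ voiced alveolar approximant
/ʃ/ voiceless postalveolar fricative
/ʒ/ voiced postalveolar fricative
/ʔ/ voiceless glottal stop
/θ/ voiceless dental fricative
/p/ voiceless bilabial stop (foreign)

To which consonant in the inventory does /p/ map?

/m/ is closest: manner differs (stop→nasal, +4), place distance 0 (bilabial→bilabial), voicing differs (+1); total 5. Next closest is /θ/ at distance 6.

m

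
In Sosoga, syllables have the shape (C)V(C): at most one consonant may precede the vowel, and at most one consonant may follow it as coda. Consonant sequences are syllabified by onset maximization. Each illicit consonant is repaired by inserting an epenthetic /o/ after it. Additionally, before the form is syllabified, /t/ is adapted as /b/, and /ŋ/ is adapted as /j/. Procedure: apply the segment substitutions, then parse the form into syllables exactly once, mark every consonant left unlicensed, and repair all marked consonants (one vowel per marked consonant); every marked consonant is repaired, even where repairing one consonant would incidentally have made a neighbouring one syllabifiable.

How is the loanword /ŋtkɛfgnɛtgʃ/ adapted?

Substitution: /ŋ/ → /j/, /t/ → /b/, giving /jbkɛfgnɛbgʃ/.
Syllabifying with onset maximization leaves /j/, /b/, /g/, /g/, /ʃ/ stranded (at most one coda consonant is licensed; onsets are limited to one consonant).
Inserting the epenthetic vowel yields /j/ → /jo/, /b/ → /bo/, /g/ → /go/, /g/ → /go/, /ʃ/ → /ʃo/.

jobokɛfgonɛbgoʃo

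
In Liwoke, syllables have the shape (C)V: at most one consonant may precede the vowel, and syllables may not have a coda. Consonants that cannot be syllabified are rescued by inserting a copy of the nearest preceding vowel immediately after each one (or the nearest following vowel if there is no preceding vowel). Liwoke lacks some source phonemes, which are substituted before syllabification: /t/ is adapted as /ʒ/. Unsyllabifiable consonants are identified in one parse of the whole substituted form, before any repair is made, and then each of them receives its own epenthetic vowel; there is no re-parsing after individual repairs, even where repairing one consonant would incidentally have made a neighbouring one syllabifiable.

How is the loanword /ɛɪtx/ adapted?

ɛɪʒɪxɪ

Substitution: /t/ → /ʒ/, giving /ɛɪʒx/.
Under (C)V, the unsyllabifiable consonants are /ʒ/, /x/ (no codas are permitted; onsets are limited to one consonant).
Inserting the epenthetic vowel yields /ʒ/ → /ʒɪ/, /x/ → /xɪ/.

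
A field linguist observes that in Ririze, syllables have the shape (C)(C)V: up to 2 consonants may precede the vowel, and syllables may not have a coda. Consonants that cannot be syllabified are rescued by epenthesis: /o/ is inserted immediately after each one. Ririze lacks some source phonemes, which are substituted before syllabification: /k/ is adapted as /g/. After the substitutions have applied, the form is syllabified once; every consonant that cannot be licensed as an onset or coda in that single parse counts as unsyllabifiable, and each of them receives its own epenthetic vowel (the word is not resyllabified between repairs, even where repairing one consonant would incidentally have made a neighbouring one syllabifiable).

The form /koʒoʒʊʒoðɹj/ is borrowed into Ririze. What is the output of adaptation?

Substitution: /k/ → /g/, giving /goʒoʒʊʒoðɹj/.
Under (C)(C)V, the unsyllabifiable consonants are /ð/, /ɹ/, /j/ (no codas are permitted; onsets may contain at most 2 consonants).
Inserting the epenthetic vowel yields /ð/ → /ðo/, /ɹ/ → /ɹo/, /j/ → /jo/.

goʒoʒʊʒoðoɹojo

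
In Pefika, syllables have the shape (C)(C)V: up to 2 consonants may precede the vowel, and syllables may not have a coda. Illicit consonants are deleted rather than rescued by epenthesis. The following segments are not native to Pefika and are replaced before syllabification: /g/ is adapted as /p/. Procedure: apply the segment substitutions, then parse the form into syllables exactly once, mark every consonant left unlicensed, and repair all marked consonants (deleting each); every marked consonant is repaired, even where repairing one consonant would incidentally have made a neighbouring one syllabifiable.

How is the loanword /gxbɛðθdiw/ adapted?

xbɛθdi

Substitution: /g/ → /p/, giving /pxbɛðθdiw/.
Under (C)(C)V, the unsyllabifiable consonants are /p/, /ð/, /w/ (no codas are permitted; onsets may contain at most 2 consonants).
Deletion applies to /p/, /ð/, /w/.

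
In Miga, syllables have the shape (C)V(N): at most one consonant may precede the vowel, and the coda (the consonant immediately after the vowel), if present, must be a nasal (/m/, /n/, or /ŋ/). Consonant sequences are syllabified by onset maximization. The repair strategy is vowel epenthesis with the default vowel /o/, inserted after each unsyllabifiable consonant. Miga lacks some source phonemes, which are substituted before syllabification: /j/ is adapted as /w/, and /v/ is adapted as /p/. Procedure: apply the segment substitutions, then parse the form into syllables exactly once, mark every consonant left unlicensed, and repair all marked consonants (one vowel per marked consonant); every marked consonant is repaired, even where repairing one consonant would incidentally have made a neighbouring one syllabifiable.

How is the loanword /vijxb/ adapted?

piwoxobo

Substitution: /v/ → /p/, /j/ → /w/, giving /piwxb/.
The consonants /w/, /x/, /b/ cannot be parsed into a legal (C)V(N) syllable (only a nasal (/m/, /n/, or /ŋ/) is licensed in coda position; onsets are limited to one consonant).
Inserting the epenthetic vowel yields /w/ → /wo/, /x/ → /xo/, /b/ → /bo/.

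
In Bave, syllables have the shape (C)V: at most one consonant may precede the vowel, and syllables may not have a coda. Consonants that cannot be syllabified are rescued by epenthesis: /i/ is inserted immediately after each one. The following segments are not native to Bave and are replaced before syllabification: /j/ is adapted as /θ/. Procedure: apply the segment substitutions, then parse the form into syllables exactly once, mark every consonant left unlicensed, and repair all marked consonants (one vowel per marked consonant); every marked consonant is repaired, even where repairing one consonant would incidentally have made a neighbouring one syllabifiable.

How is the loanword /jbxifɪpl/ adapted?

θibixifɪpili

Substitution: /j/ → /θ/, giving /θbxifɪpl/.
Syllabifying with onset maximization leaves /θ/, /b/, /p/, /l/ stranded (no codas are permitted; onsets are limited to one consonant).
Inserting the epenthetic vowel yields /θ/ → /θi/, /b/ → /bi/, /p/ → /pi/, /l/ → /li/.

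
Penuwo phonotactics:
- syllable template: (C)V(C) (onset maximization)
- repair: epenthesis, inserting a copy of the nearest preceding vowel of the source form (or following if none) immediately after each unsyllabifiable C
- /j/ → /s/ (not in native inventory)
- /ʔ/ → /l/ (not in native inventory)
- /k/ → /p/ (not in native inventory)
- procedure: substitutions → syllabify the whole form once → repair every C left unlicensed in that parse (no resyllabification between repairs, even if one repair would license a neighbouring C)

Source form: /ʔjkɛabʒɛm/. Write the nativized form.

lɛsɛpɛabʒɛm

Substitution: /ʔ/ → /l/, /j/ → /s/, /k/ → /p/, giving /lspɛabʒɛm/.
The consonants /l/, /s/ cannot be parsed into a legal (C)V(C) syllable (at most one coda consonant is licensed; onsets are limited to one consonant).
Epenthesis after each stranded consonant: /l/ → /lɛ/, /s/ → /sɛ/.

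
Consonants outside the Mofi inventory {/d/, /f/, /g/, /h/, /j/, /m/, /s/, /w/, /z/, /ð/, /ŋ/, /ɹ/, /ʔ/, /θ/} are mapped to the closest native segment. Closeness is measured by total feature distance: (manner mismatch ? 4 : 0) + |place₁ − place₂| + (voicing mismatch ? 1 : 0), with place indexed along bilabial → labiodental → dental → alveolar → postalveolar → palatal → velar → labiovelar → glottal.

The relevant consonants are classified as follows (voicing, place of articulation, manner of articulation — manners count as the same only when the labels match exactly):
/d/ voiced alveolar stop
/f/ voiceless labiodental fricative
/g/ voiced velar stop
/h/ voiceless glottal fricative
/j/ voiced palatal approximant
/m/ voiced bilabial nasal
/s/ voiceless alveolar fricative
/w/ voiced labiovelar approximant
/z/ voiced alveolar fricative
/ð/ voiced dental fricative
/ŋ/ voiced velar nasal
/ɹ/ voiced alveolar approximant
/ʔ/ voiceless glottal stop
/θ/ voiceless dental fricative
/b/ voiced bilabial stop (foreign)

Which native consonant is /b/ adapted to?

/d/ is closest: same manner (stop), place distance 3 (bilabial→alveolar), same voicing; total 3. Next closest is /m/ at distance 4.

d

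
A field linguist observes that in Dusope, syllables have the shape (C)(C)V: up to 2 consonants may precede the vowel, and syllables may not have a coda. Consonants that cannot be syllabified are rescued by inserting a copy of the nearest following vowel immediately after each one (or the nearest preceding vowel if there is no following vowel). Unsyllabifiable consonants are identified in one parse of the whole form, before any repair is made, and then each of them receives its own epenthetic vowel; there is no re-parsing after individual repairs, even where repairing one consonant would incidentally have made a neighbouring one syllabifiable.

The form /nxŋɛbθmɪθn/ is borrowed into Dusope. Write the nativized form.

Syllabifying with onset maximization leaves /n/, /b/, /θ/, /n/ stranded (no codas are permitted; onsets may contain at most 2 consonants).
Each unlicensed consonant becomes the onset of a new syllable: /n/ → /nɛ/, /b/ → /bɪ/, /θ/ → /θɪ/, /n/ → /nɪ/.

nɛxŋɛbɪθmɪθɪnɪ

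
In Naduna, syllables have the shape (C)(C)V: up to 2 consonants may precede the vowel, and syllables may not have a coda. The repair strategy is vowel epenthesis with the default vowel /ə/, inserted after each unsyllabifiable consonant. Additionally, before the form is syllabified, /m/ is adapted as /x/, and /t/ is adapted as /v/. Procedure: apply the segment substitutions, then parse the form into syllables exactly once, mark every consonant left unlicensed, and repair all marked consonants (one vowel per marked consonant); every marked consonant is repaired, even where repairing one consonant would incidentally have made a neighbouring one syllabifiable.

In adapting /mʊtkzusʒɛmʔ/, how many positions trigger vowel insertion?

After substitution the input is /xʊvkzusʒɛxʔ/.
The unsyllabifiable consonants are /v/, /x/, /ʔ/; each receives one epenthetic vowel.

3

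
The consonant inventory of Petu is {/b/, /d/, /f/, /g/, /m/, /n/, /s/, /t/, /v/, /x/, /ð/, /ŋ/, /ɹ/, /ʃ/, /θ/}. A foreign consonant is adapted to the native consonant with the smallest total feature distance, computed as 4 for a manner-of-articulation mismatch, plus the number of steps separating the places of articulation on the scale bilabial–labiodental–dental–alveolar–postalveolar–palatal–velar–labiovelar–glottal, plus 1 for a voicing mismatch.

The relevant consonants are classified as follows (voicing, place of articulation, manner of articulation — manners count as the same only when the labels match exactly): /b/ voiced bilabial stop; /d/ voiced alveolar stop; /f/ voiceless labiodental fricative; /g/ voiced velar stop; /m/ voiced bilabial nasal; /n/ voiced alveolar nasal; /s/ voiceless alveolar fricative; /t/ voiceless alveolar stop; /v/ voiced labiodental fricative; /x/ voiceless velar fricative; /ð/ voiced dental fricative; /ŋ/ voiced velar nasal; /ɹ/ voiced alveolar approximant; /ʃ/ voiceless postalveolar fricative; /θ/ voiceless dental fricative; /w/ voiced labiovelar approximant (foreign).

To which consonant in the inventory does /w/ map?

ɹ

/ɹ/ is closest: same manner (approximant), place distance 4 (labiovelar→alveolar), same voicing; total 4. Next closest is /g/ at distance 5.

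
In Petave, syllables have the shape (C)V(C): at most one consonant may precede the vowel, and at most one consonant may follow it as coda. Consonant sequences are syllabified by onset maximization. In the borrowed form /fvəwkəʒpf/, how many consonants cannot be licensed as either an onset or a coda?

3

Syllabifying with onset maximization leaves /f/, /p/, /f/ stranded (at most one coda consonant is licensed; onsets are limited to one consonant).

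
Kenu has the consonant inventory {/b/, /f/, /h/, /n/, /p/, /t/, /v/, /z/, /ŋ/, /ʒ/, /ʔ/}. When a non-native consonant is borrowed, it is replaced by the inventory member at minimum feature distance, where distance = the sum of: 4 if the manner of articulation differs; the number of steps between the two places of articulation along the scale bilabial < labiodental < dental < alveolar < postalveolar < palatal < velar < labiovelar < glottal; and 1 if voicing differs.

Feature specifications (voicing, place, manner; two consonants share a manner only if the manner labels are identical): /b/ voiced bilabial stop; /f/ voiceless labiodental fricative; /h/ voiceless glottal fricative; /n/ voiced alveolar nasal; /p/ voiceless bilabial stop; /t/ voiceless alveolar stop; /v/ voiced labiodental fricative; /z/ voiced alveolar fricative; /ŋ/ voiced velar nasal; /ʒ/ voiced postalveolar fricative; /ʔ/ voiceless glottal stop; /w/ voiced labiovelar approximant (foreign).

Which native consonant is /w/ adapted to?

/ŋ/ is closest: manner differs (approximant→nasal, +4), place distance 1 (labiovelar→velar), same voicing; total 5. Next closest is /h/ at distance 6.

ŋ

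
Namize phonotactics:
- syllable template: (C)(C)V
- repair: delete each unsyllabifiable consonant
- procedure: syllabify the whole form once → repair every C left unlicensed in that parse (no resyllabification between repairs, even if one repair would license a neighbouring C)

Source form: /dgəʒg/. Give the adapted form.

The consonants /ʒ/, /g/ cannot be parsed into a legal (C)(C)V syllable (no codas are permitted; onsets may contain at most 2 consonants).
Deleting the stranded consonants removes /ʒ/, /g/.

dgə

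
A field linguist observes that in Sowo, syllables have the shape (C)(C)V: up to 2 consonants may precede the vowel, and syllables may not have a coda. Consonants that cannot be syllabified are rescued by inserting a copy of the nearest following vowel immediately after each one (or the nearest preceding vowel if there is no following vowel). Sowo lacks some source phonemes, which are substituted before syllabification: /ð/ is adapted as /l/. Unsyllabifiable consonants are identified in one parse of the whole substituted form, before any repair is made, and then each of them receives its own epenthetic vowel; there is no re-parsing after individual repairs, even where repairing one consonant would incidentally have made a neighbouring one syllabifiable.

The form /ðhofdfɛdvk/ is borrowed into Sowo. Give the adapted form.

Substitution: /ð/ → /l/, giving /lhofdfɛdvk/.
Under (C)(C)V, the unsyllabifiable consonants are /f/, /d/, /v/, /k/ (no codas are permitted; onsets may contain at most 2 consonants).
Each unlicensed consonant becomes the onset of a new syllable: /f/ → /fɛ/, /d/ → /dɛ/, /v/ → /vɛ/, /k/ → /kɛ/.

lhofɛdfɛdɛvɛkɛ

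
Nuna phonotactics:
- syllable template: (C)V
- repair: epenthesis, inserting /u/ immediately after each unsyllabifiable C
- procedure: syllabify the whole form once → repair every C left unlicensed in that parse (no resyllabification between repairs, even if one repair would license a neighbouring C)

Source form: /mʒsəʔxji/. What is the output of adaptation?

muʒusəʔuxuji

The consonants /m/, /ʒ/, /ʔ/, /x/ cannot be parsed into a legal (C)V syllable (no codas are permitted; onsets are limited to one consonant).
Inserting the epenthetic vowel yields /m/ → /mu/, /ʒ/ → /ʒu/, /ʔ/ → /ʔu/, /x/ → /xu/.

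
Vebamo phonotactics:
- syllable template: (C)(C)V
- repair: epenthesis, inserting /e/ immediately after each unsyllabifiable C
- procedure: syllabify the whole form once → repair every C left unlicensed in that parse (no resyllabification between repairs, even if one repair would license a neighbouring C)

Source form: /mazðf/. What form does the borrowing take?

Under (C)(C)V, the unsyllabifiable consonants are /z/, /ð/, /f/ (no codas are permitted; onsets may contain at most 2 consonants).
Each unlicensed consonant becomes the onset of a new syllable: /z/ → /ze/, /ð/ → /ðe/, /f/ → /fe/.

mazeðefe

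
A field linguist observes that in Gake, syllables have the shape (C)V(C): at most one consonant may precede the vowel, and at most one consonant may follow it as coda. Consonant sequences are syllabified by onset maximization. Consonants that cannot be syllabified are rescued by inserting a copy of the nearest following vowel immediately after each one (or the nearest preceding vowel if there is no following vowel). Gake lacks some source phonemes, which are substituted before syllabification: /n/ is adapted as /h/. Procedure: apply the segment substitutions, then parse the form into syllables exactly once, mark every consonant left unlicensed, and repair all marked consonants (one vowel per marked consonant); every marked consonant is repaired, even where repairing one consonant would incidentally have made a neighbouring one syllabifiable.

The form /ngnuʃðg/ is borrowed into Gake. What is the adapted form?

huguhuʃðugu

Substitution: /n/ → /h/, giving /hghuʃðg/.
Syllabifying with onset maximization leaves /h/, /g/, /ð/, /g/ stranded (at most one coda consonant is licensed; onsets are limited to one consonant).
Inserting the epenthetic vowel yields /h/ → /hu/, /g/ → /gu/, /ð/ → /ðu/, /g/ → /gu/.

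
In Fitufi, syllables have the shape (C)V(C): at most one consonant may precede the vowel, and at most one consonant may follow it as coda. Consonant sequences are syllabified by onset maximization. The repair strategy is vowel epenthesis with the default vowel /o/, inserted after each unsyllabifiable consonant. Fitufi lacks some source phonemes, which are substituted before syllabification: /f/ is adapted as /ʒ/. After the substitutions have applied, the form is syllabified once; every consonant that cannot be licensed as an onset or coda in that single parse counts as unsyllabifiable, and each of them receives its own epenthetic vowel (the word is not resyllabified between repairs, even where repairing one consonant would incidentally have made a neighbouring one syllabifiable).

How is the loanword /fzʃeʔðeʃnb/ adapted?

Substitution: /f/ → /ʒ/, giving /ʒzʃeʔðeʃnb/.
Syllabifying with onset maximization leaves /ʒ/, /z/, /n/, /b/ stranded (at most one coda consonant is licensed; onsets are limited to one consonant).
Each unlicensed consonant becomes the onset of a new syllable: /ʒ/ → /ʒo/, /z/ → /zo/, /n/ → /no/, /b/ → /bo/.

ʒozoʃeʔðeʃnobo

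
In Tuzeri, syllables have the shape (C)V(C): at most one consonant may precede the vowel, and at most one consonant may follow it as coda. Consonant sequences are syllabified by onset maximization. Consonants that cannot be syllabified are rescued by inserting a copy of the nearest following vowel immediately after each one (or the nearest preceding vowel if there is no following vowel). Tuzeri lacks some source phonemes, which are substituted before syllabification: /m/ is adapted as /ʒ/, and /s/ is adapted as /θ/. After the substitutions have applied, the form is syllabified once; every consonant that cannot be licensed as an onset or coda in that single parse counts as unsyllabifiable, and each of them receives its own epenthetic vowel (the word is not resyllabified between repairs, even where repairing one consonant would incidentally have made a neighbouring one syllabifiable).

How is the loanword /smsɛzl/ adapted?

Substitution: /s/ → /θ/, /m/ → /ʒ/, giving /θʒθɛzl/.
Under (C)V(C), the unsyllabifiable consonants are /θ/, /ʒ/, /l/ (at most one coda consonant is licensed; onsets are limited to one consonant).
Inserting the epenthetic vowel yields /θ/ → /θɛ/, /ʒ/ → /ʒɛ/, /l/ → /lɛ/.

θɛʒɛθɛzlɛ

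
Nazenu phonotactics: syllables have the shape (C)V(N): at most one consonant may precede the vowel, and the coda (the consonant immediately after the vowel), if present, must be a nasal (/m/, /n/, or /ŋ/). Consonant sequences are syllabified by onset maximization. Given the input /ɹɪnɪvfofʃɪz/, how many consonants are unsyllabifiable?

3

Under (C)V(N), the unsyllabifiable consonants are /v/, /f/, /z/ (only a nasal (/m/, /n/, or /ŋ/) is licensed in coda position; onsets are limited to one consonant).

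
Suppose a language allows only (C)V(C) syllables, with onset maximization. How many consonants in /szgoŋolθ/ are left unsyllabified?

The consonants /s/, /z/, /θ/ cannot be parsed into a legal (C)V(C) syllable (at most one coda consonant is licensed; onsets are limited to one consonant).

3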